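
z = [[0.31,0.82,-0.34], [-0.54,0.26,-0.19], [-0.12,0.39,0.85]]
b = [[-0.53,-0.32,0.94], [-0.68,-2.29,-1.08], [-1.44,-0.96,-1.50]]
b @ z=[[-0.10, -0.15, 1.04],[1.16, -1.57, -0.25],[0.25, -2.02, -0.60]]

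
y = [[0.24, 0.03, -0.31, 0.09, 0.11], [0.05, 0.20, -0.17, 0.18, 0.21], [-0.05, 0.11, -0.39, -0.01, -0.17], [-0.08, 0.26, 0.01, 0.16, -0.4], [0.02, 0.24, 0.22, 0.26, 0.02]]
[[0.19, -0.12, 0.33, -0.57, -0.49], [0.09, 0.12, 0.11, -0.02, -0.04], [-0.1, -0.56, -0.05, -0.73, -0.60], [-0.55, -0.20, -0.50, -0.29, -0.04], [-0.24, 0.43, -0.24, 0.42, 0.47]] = y@[[0.31, 0.7, 0.69, -1.41, -1.15],[-0.22, 0.81, -0.49, -0.64, -0.68],[-0.24, 1.23, -0.4, 1.37, 1.23],[-0.62, -0.25, -0.22, 1.07, 1.44],[0.92, 0.82, 0.7, 1.06, 0.50]]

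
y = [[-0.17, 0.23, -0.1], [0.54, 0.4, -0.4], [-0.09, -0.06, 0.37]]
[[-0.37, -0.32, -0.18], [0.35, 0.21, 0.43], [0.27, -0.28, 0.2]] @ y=[[-0.09, -0.20, 0.1], [0.02, 0.14, 0.04], [-0.22, -0.06, 0.16]]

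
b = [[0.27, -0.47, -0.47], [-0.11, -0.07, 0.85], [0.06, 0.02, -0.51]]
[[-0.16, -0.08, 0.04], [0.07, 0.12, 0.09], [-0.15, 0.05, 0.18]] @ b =[[-0.03, 0.08, -0.01], [0.01, -0.04, 0.02], [-0.04, 0.07, 0.02]]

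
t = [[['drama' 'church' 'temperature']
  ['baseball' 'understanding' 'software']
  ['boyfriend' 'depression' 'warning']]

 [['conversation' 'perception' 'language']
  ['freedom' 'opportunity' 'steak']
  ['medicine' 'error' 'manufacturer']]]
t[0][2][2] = 'warning'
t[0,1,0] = 'baseball'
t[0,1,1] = 'understanding'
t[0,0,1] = 'church'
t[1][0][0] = 'conversation'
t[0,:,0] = ['drama', 'baseball', 'boyfriend']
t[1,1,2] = 'steak'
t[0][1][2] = 'software'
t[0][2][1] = 'depression'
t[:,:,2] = [['temperature', 'software', 'warning'], ['language', 'steak', 'manufacturer']]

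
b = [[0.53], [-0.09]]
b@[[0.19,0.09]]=[[0.10, 0.05],[-0.02, -0.01]]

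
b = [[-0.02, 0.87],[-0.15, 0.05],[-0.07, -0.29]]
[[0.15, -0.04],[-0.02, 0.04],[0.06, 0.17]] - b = [[0.17,-0.91], [0.13,-0.01], [0.13,0.46]]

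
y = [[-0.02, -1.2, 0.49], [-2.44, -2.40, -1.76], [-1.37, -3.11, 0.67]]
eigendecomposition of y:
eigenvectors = [[0.17, 0.78, 0.46], [0.81, -0.40, -0.53], [0.57, -0.47, 0.71]]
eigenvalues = [-4.15, 0.3, 2.1]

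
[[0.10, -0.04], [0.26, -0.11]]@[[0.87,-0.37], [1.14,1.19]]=[[0.04, -0.08], [0.1, -0.23]]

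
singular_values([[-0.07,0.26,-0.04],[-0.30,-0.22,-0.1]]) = [0.4, 0.25]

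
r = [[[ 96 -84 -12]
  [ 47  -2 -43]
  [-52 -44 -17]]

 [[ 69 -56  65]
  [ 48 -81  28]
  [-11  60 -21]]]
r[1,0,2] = 65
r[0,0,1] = -84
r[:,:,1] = [[-84, -2, -44], [-56, -81, 60]]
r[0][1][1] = -2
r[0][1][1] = -2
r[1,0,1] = -56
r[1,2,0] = -11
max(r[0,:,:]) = 96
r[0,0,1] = -84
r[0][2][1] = -44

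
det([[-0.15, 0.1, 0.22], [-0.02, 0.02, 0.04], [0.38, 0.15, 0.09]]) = -0.000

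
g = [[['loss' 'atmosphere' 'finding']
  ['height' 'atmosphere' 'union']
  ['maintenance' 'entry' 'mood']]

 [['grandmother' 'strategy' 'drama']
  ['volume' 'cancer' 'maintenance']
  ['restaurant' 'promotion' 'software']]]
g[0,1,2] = 'union'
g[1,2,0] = 'restaurant'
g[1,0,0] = 'grandmother'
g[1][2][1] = 'promotion'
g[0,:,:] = [['loss', 'atmosphere', 'finding'], ['height', 'atmosphere', 'union'], ['maintenance', 'entry', 'mood']]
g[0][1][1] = 'atmosphere'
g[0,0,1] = 'atmosphere'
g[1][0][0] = 'grandmother'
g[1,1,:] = ['volume', 'cancer', 'maintenance']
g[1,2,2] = 'software'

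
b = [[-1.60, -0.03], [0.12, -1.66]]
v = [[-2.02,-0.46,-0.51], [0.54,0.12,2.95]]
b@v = [[3.22, 0.73, 0.73], [-1.14, -0.25, -4.96]]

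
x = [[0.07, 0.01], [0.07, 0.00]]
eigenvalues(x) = [0.08, -0.01]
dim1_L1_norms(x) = [0.08, 0.07]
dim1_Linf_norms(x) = [0.07, 0.07]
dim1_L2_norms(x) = [0.07, 0.07]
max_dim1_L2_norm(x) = 0.07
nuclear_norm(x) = 0.11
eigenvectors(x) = [[0.75,-0.13], [0.66,0.99]]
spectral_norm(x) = 0.10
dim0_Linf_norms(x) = [0.07, 0.01]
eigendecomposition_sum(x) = [[0.07,0.01],[0.06,0.01]] + [[-0.0, 0.0], [0.01, -0.01]]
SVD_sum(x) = [[0.07, 0.01], [0.07, 0.00]] + [[-0.0, 0.0],  [0.00, -0.0]]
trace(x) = 0.07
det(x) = -0.00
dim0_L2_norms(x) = [0.1, 0.01]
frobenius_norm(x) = 0.10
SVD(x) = [[-0.71, -0.7], [-0.7, 0.71]] @ diag([0.09924845135013768, 0.007053006777208812]) @ [[-1.00, -0.07], [0.07, -1.0]]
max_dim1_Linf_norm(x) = 0.07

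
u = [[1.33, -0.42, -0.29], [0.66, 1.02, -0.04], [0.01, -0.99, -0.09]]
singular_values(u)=[1.53, 1.47, 0.0]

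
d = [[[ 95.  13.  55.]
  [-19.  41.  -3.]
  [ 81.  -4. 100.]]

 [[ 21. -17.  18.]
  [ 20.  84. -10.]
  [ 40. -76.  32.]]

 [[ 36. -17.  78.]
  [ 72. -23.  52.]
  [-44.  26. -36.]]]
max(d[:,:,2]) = 100.0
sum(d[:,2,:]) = 119.0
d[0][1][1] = 41.0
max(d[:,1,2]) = 52.0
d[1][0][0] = 21.0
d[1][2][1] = -76.0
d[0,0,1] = 13.0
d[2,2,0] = -44.0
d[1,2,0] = 40.0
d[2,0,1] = -17.0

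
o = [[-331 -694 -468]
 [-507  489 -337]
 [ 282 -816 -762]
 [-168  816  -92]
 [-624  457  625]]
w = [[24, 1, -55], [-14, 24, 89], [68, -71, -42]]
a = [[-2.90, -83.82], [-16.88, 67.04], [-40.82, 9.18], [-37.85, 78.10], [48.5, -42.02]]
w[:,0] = [24, -14, 68]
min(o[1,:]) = -507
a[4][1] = -42.02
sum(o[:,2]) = -1034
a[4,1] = -42.02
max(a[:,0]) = 48.5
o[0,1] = -694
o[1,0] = -507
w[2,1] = -71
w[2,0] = 68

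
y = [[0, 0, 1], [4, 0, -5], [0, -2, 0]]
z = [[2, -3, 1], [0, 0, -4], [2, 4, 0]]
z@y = [[-12, -2, 17], [0, 8, 0], [16, 0, -18]]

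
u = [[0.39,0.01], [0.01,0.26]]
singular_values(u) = [0.39, 0.26]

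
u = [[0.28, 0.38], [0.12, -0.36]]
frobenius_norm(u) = 0.61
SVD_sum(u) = [[0.13, 0.43], [-0.09, -0.29]] + [[0.15, -0.05], [0.21, -0.07]]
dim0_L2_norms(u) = [0.3, 0.52]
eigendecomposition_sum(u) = [[0.32, 0.17], [0.05, 0.03]] + [[-0.04, 0.21], [0.07, -0.39]]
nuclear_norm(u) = 0.81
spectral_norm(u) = 0.54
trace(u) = -0.08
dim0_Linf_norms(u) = [0.28, 0.38]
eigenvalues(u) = [0.34, -0.42]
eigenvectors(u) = [[0.99, -0.47], [0.17, 0.88]]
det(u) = -0.15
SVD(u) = [[-0.82, 0.57], [0.57, 0.82]] @ diag([0.5420935151722935, 0.2700641049975846]) @ [[-0.3, -0.95], [0.95, -0.30]]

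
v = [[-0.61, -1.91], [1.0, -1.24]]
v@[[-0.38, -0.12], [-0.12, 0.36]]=[[0.46, -0.61], [-0.23, -0.57]]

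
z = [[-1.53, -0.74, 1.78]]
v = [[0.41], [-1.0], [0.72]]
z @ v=[[1.39]]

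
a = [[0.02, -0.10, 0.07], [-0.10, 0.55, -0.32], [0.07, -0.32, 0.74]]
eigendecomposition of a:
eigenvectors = [[0.12, -0.99, -0.12], [-0.6, -0.17, 0.78], [0.79, 0.02, 0.61]]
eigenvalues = [0.99, 0.0, 0.32]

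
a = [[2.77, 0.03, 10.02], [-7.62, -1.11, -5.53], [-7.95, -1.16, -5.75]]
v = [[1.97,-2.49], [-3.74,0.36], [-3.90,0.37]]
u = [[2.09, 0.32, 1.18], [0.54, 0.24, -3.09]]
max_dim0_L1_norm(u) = 4.27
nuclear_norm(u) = 5.49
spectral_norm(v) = 5.93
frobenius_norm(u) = 3.97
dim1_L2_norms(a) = [10.4, 9.48, 9.88]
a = v @ u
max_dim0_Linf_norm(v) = 3.9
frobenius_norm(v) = 6.29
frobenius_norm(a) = 17.19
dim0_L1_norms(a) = [18.34, 2.3, 21.3]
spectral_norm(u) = 3.32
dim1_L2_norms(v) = [3.18, 3.76, 3.92]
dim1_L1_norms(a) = [12.82, 14.26, 14.86]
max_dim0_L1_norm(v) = 9.61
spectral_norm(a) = 16.28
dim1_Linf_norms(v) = [2.49, 3.74, 3.9]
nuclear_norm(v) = 8.03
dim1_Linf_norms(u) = [2.09, 3.09]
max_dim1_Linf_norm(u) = 3.09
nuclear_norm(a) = 21.80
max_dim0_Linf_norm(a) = 10.02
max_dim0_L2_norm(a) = 12.81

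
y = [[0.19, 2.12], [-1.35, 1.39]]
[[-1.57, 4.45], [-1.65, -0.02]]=y @ [[0.42, 1.99],[-0.78, 1.92]]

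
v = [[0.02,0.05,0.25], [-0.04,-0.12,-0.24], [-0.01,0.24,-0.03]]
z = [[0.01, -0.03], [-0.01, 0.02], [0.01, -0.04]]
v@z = [[0.0, -0.01],[-0.00, 0.01],[-0.00, 0.01]]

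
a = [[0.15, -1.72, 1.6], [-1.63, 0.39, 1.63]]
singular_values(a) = [2.68, 1.95]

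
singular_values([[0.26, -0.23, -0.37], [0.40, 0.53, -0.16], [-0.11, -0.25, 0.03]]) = [0.74, 0.51, 0.02]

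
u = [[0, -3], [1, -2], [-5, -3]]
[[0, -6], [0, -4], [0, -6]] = u@[[0, 0], [0, 2]]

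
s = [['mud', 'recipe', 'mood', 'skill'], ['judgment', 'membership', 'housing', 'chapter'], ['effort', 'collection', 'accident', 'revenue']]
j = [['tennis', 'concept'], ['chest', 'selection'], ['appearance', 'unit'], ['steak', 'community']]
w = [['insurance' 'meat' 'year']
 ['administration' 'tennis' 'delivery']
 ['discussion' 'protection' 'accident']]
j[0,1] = 'concept'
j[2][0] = 'appearance'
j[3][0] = 'steak'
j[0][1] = 'concept'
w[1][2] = 'delivery'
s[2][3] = 'revenue'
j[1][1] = 'selection'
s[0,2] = 'mood'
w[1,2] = 'delivery'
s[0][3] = 'skill'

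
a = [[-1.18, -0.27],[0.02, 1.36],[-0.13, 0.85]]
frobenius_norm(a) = 2.01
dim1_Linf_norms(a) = [1.18, 1.36, 0.85]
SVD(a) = [[0.29, 0.95], [-0.82, 0.19], [-0.5, 0.24]] @ diag([1.6396042358069987, 1.1689302587938035]) @ [[-0.18, -0.98],[-0.98, 0.18]]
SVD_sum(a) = [[-0.09, -0.47], [0.24, 1.32], [0.15, 0.80]] + [[-1.09, 0.20], [-0.22, 0.04], [-0.28, 0.05]]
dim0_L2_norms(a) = [1.19, 1.63]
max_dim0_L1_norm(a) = 2.48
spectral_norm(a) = 1.64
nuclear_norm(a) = 2.81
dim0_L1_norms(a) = [1.33, 2.48]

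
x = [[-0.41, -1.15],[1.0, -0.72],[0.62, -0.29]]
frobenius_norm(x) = 1.86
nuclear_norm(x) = 2.61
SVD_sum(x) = [[0.4, -0.62], [0.63, -0.96], [0.32, -0.49]] + [[-0.81,-0.53], [0.37,0.24], [0.3,0.2]]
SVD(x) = [[-0.50, 0.86], [-0.77, -0.39], [-0.39, -0.32]] @ diag([1.4851915177180286, 1.1276994970728764]) @ [[-0.55, 0.84], [-0.84, -0.55]]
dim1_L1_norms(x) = [1.56, 1.72, 0.91]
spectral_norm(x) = 1.49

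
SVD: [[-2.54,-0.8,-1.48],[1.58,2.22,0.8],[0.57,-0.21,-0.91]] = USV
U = [[-0.74, -0.65, 0.19], [0.68, -0.70, 0.24], [-0.02, 0.3, 0.95]]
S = [3.96, 1.31, 1.07]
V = [[0.74, 0.53, 0.42], [0.54, -0.83, 0.09], [0.4, 0.16, -0.9]]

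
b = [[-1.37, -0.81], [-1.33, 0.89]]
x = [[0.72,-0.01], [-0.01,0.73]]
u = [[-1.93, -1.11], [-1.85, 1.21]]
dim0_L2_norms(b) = [1.91, 1.2]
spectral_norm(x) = 0.74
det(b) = -2.30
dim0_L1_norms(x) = [0.73, 0.74]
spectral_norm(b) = 1.91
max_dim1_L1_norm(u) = 3.06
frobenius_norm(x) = 1.03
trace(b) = -0.48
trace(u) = -0.72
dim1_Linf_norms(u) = [1.93, 1.85]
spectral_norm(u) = 2.67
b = x @ u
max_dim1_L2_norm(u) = 2.23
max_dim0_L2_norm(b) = 1.91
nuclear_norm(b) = 3.11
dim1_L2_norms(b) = [1.59, 1.6]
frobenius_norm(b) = 2.26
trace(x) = 1.45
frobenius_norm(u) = 3.14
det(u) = -4.39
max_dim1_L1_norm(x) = 0.74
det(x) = 0.53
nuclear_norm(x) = 1.45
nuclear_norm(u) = 4.32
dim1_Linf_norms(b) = [1.37, 1.33]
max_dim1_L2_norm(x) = 0.73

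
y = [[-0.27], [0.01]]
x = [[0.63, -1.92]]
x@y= [[-0.19]]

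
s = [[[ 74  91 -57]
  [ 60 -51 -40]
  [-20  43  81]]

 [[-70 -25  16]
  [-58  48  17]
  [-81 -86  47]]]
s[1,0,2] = 16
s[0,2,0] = -20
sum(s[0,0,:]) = 108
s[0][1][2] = -40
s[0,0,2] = -57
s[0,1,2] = -40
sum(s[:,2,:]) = -16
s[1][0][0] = -70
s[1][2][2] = 47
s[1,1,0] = -58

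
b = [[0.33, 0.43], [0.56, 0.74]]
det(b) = 0.003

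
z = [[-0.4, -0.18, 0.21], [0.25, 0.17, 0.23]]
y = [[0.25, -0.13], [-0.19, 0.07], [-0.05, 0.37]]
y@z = [[-0.13, -0.07, 0.02], [0.09, 0.05, -0.02], [0.11, 0.07, 0.07]]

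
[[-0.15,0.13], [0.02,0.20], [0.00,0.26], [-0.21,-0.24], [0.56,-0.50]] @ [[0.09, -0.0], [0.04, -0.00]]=[[-0.01, 0.00], [0.01, 0.00], [0.01, 0.0], [-0.03, 0.0], [0.03, 0.00]]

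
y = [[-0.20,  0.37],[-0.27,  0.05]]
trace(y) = -0.15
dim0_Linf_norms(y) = [0.27, 0.37]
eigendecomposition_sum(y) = [[(-0.1+0.13j), (0.18+0.05j)], [-0.14-0.03j, (0.02+0.16j)]] + [[-0.10-0.13j, 0.18-0.05j], [(-0.14+0.03j), 0.02-0.16j]]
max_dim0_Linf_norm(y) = 0.37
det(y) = 0.09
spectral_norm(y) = 0.46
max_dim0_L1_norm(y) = 0.47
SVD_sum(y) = [[-0.27, 0.31],  [-0.14, 0.16]] + [[0.07, 0.06], [-0.13, -0.11]]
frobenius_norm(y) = 0.50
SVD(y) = [[-0.89, -0.46], [-0.46, 0.89]] @ diag([0.46330068876925845, 0.19404244841253332]) @ [[0.65, -0.76], [-0.76, -0.65]]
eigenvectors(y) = [[(0.76+0j),0.76-0.00j], [(0.26+0.6j),0.26-0.60j]]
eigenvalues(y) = [(-0.08+0.29j), (-0.08-0.29j)]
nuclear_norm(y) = 0.66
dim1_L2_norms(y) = [0.42, 0.27]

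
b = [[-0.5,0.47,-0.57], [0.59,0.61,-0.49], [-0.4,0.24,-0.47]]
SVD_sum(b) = [[-0.14, 0.53, -0.6],[-0.12, 0.42, -0.48],[-0.10, 0.37, -0.43]] + [[-0.35, -0.09, 0.0], [0.7, 0.19, -0.00], [-0.31, -0.08, 0.00]] + [[-0.01, 0.04, 0.03], [0.00, -0.00, -0.00], [0.01, -0.05, -0.04]]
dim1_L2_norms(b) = [0.89, 0.98, 0.66]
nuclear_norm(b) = 2.15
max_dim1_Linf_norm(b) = 0.61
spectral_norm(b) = 1.19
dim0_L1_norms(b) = [1.49, 1.32, 1.53]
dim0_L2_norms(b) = [0.87, 0.81, 0.89]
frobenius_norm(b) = 1.48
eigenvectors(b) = [[0.31, 0.78, -0.23], [0.95, -0.1, 0.67], [0.08, 0.62, 0.71]]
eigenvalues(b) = [0.76, -1.01, -0.11]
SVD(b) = [[-0.68, 0.41, -0.60], [-0.55, -0.83, 0.05], [-0.48, 0.37, 0.8]] @ diag([1.1925912567427062, 0.8748366589893503, 0.08358776482957443]) @ [[0.18, -0.65, 0.74],[-0.97, -0.26, 0.00],[0.19, -0.72, -0.67]]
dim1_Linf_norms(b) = [0.57, 0.61, 0.47]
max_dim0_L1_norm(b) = 1.53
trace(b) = -0.36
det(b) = 0.09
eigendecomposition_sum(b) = [[0.15, 0.22, -0.16], [0.45, 0.65, -0.47], [0.04, 0.06, -0.04]] + [[-0.63, 0.25, -0.44], [0.08, -0.03, 0.05], [-0.5, 0.2, -0.35]] + [[-0.02, 0.0, 0.03], [0.06, -0.01, -0.08], [0.06, -0.01, -0.08]]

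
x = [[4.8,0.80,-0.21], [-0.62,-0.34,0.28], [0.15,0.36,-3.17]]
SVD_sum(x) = [[4.73, 0.86, -0.64], [-0.68, -0.12, 0.09], [0.61, 0.11, -0.08]] + [[0.06, -0.04, 0.43], [0.03, -0.02, 0.21], [-0.46, 0.27, -3.09]] + [[0.00, -0.03, -0.00], [0.03, -0.2, -0.02], [0.0, -0.02, -0.0]]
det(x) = 3.19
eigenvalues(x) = [4.7, -0.21, -3.2]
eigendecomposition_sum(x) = [[4.79, 0.75, -0.10], [-0.59, -0.09, 0.01], [0.06, 0.01, -0.00]] + [[0.0,  0.03,  0.0],  [-0.03,  -0.21,  -0.02],  [-0.0,  -0.02,  -0.0]] + [[0.0, 0.01, -0.11],[-0.01, -0.03, 0.29],[0.09, 0.37, -3.17]]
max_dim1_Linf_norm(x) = 4.8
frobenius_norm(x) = 5.87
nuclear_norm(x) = 8.31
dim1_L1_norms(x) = [5.81, 1.24, 3.68]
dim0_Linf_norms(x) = [4.8, 0.8, 3.17]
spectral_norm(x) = 4.94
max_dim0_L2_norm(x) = 4.84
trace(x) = 1.29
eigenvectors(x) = [[0.99, 0.15, 0.04],  [-0.12, -0.98, -0.09],  [0.01, -0.11, 1.00]]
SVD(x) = [[-0.98, -0.14, 0.13], [0.14, -0.07, 0.99], [-0.13, 0.99, 0.09]] @ diag([4.9414903968670085, 3.169188714013673, 0.20350811443155203]) @ [[-0.98,-0.18,0.13],[-0.15,0.08,-0.99],[0.16,-0.98,-0.11]]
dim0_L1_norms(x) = [5.57, 1.5, 3.66]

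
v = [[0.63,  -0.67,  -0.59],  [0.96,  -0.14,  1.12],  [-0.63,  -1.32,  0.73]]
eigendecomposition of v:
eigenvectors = [[0.72+0.00j, -0.05+0.40j, (-0.05-0.4j)],[(-0.06+0j), (0.71+0j), (0.71-0j)],[(-0.69+0j), 0.12+0.57j, 0.12-0.57j]]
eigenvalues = [(1.26+0j), (-0.02+1.44j), (-0.02-1.44j)]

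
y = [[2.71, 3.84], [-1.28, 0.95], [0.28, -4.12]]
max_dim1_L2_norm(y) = 4.7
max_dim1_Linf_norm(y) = 4.12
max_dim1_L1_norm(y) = 6.55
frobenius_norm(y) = 6.46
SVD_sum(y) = [[1.32, 4.27], [0.16, 0.51], [-1.14, -3.68]] + [[1.39, -0.43], [-1.44, 0.44], [1.42, -0.44]]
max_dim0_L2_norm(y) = 5.71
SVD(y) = [[-0.75, 0.57], [-0.09, -0.59], [0.65, 0.58]] @ diag([5.924756952270829, 2.565278748307574]) @ [[-0.29, -0.96], [0.96, -0.29]]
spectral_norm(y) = 5.92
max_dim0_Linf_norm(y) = 4.12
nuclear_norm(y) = 8.49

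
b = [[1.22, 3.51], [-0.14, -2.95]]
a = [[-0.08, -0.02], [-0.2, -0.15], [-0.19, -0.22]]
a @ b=[[-0.09,  -0.22], [-0.22,  -0.26], [-0.2,  -0.02]]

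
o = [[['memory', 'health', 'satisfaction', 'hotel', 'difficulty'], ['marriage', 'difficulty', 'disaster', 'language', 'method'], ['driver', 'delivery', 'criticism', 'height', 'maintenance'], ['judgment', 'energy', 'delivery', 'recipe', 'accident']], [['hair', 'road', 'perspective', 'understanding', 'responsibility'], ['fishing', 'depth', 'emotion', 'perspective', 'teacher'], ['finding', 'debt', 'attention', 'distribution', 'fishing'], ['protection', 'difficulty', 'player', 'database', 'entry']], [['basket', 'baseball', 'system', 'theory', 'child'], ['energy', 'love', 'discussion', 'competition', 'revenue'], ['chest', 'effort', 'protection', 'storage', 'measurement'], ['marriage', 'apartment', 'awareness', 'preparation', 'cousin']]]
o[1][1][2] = 'emotion'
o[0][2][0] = 'driver'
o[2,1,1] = 'love'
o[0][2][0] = 'driver'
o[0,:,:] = [['memory', 'health', 'satisfaction', 'hotel', 'difficulty'], ['marriage', 'difficulty', 'disaster', 'language', 'method'], ['driver', 'delivery', 'criticism', 'height', 'maintenance'], ['judgment', 'energy', 'delivery', 'recipe', 'accident']]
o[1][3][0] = 'protection'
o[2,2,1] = 'effort'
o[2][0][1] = 'baseball'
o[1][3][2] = 'player'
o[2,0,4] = 'child'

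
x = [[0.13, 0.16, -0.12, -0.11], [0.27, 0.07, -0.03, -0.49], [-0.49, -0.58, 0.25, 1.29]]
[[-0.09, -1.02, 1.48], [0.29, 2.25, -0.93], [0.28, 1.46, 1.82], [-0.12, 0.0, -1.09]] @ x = [[-1.01, -0.94, 0.41, 2.42], [1.10, 0.74, -0.33, -2.33], [-0.46, -0.91, 0.38, 1.60], [0.52, 0.61, -0.26, -1.39]]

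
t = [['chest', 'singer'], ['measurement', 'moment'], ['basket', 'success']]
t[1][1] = 'moment'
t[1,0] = 'measurement'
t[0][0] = 'chest'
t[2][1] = 'success'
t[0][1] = 'singer'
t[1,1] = 'moment'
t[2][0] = 'basket'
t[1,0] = 'measurement'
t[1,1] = 'moment'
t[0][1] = 'singer'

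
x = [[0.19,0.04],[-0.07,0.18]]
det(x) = 0.037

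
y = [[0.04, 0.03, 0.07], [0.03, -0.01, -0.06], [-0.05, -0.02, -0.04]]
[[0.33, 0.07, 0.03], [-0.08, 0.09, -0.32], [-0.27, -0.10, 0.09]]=y@ [[3.09, 2.3, -3.35],[0.34, -0.25, -4.95],[2.76, -0.26, 4.5]]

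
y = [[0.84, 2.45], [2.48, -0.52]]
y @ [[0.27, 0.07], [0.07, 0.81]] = [[0.4, 2.04], [0.63, -0.25]]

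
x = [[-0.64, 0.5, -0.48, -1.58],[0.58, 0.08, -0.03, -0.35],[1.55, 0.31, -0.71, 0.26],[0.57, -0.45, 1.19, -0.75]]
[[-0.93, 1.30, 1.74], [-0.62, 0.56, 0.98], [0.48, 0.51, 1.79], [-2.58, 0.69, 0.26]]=x@ [[-0.45, 0.39, 0.90],  [1.15, 0.79, 2.16],  [-0.67, 0.19, 0.09],  [1.34, -0.79, -0.81]]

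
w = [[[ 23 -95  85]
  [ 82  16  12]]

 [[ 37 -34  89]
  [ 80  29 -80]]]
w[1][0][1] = -34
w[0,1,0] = 82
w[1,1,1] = 29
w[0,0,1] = -95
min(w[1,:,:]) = -80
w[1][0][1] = -34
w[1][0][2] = 89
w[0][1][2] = 12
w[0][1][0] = 82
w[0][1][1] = 16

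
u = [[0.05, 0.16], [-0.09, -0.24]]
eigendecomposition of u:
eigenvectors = [[0.93, -0.58], [-0.37, 0.82]]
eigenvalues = [-0.01, -0.18]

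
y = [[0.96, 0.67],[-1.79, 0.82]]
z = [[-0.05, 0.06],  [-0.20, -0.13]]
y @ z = [[-0.18, -0.03], [-0.07, -0.21]]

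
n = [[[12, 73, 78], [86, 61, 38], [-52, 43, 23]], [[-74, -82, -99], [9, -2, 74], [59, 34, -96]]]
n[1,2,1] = 34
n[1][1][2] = 74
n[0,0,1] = 73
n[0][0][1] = 73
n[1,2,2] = -96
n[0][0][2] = 78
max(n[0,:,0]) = 86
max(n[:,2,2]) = 23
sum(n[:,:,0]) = 40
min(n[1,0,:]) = -99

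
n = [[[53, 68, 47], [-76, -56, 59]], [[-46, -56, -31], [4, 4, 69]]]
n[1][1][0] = 4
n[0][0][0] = 53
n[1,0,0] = -46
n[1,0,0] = -46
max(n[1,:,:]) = 69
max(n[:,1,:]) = 69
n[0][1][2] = 59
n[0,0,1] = 68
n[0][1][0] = -76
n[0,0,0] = 53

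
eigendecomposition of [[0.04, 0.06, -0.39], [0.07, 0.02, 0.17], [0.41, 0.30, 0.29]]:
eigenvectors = [[(-0.7+0j),(-0.7-0j),(0.6+0j)], [(0.25+0.12j),(0.25-0.12j),(-0.8+0j)], [0.31+0.58j,(0.31-0.58j),(-0.02+0j)]]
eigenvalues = [(0.19+0.31j), (0.19-0.31j), (-0.03+0j)]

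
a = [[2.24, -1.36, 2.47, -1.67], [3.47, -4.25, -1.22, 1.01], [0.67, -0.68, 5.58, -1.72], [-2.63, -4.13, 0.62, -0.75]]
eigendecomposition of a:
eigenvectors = [[0.26-0.01j, 0.26+0.01j, 0.43+0.00j, 0.54+0.00j], [(0.26-0.46j), 0.26+0.46j, 0.20+0.00j, (0.07+0j)], [(0.16+0.01j), (0.16-0.01j), (-0.43+0j), (0.82+0j)], [0.79+0.00j, (0.79-0j), -0.77+0.00j, -0.17+0.00j]]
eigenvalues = [(-2.82+2.43j), (-2.82-2.43j), (2.14+0j), (6.32+0j)]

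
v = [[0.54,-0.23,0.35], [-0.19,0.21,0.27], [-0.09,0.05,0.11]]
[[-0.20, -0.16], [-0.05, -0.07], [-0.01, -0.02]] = v @ [[-0.24,-0.2],  [-0.10,-0.19],  [-0.28,-0.26]]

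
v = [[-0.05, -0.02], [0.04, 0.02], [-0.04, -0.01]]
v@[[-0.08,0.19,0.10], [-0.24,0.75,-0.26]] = [[0.01,-0.02,0.0], [-0.01,0.02,-0.00], [0.01,-0.02,-0.00]]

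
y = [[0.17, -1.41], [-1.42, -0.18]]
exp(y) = [[2.43, -1.93],[-1.94, 1.95]]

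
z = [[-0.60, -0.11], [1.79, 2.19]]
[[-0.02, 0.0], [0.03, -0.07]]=z@[[0.04, -0.0],[-0.02, -0.03]]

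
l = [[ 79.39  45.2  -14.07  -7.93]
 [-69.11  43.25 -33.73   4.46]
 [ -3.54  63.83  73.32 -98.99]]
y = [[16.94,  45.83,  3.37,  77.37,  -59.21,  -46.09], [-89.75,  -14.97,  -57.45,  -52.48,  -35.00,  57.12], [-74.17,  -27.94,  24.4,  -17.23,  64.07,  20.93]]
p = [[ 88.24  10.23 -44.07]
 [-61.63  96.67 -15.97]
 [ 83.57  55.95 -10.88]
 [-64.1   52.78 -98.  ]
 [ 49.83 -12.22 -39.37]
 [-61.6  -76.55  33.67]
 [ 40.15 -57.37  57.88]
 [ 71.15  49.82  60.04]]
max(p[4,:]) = 49.83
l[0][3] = -7.93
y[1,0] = -89.75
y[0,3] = 77.37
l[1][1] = 43.25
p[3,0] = -64.1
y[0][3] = 77.37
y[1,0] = -89.75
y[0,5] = -46.09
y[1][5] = 57.12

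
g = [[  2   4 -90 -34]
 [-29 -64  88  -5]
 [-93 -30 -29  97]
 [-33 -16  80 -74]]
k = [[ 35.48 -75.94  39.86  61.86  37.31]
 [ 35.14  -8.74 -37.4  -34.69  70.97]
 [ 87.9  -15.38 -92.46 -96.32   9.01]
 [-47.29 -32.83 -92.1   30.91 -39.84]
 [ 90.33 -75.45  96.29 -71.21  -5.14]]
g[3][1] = -16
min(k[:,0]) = -47.29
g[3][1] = -16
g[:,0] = [2, -29, -93, -33]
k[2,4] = 9.01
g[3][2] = 80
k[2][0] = 87.9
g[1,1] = -64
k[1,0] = 35.14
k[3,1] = -32.83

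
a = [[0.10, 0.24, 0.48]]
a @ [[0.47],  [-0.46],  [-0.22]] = [[-0.17]]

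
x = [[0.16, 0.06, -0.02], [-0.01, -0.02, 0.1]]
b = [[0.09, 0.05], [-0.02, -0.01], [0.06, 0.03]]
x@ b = [[0.01, 0.01], [0.01, 0.00]]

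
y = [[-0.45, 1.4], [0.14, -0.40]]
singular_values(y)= [1.53, 0.01]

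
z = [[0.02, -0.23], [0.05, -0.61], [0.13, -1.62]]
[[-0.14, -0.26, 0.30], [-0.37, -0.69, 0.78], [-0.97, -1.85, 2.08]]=z @ [[0.23, 1.0, 0.04],[0.62, 1.22, -1.28]]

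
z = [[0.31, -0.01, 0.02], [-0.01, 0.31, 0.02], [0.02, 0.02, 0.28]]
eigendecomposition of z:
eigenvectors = [[0.91, -0.41, 0.02], [-0.18, -0.41, 0.89], [0.37, 0.82, 0.45]]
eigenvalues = [0.32, 0.26, 0.32]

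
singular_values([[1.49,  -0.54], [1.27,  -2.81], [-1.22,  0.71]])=[3.54, 1.23]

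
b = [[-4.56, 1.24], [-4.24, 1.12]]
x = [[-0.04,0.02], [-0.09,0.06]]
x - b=[[4.52, -1.22],[4.15, -1.06]]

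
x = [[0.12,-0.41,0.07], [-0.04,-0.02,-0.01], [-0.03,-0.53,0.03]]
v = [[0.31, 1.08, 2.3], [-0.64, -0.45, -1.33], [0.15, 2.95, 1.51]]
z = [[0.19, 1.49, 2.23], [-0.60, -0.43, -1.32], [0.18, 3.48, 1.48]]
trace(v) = 1.37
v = z + x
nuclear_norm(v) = 6.07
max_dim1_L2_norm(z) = 3.79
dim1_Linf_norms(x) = [0.41, 0.04, 0.53]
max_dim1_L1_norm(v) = 4.61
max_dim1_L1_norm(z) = 5.14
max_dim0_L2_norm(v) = 3.17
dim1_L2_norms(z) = [2.69, 1.51, 3.79]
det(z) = -2.76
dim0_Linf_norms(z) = [0.6, 3.48, 2.23]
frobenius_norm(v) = 4.47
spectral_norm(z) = 4.62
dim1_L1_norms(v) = [3.69, 2.42, 4.61]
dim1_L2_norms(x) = [0.43, 0.05, 0.53]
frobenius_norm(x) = 0.69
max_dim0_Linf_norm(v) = 2.95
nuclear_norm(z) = 6.55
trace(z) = 1.24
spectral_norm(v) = 4.18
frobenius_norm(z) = 4.88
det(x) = 0.00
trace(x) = 0.13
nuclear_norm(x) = 0.80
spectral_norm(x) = 0.68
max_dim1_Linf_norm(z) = 3.48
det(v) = -2.35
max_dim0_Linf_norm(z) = 3.48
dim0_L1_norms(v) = [1.1, 4.48, 5.14]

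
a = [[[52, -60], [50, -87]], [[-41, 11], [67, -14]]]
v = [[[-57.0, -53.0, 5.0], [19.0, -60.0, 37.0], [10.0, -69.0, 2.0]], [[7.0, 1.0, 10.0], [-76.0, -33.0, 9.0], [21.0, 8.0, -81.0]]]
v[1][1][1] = -33.0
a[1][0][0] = -41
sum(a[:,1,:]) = 16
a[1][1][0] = 67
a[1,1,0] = 67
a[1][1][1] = -14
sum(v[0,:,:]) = -166.0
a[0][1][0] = 50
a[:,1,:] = [[50, -87], [67, -14]]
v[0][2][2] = 2.0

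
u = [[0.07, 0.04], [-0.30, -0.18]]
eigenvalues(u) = [0.01, -0.12]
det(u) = -0.00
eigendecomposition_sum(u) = [[0.01, 0.0], [-0.01, -0.00]] + [[0.06,0.04], [-0.29,-0.18]]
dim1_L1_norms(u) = [0.11, 0.48]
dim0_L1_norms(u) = [0.37, 0.22]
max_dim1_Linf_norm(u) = 0.3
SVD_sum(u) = [[0.07, 0.04], [-0.3, -0.18]] + [[0.00, -0.0], [0.00, -0.00]]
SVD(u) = [[-0.22,0.97], [0.97,0.22]] @ diag([0.35902257182077074, 0.0016712041166579775]) @ [[-0.86, -0.51], [0.51, -0.86]]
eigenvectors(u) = [[0.53, -0.21], [-0.85, 0.98]]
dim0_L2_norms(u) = [0.31, 0.18]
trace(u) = -0.11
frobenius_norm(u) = 0.36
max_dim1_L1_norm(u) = 0.48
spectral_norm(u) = 0.36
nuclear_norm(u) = 0.36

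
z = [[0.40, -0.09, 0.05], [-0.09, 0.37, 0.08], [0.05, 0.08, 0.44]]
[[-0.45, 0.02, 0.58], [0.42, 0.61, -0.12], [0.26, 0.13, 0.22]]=z @[[-1.01, 0.46, 1.38], [0.77, 1.77, -0.07], [0.56, -0.07, 0.35]]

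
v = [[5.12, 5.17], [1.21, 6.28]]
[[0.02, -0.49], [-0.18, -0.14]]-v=[[-5.10,-5.66], [-1.39,-6.42]]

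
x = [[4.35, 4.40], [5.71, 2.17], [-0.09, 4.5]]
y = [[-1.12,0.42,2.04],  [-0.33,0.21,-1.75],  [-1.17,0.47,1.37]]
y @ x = [[-2.66, 5.16], [-0.08, -8.87], [-2.53, 2.04]]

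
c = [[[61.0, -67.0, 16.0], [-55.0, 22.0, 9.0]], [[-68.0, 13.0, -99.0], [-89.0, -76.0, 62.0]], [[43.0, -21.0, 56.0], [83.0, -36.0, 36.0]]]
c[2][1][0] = 83.0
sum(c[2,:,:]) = 161.0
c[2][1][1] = -36.0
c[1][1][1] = -76.0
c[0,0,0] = 61.0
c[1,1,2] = 62.0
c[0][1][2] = 9.0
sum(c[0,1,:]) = -24.0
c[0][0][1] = -67.0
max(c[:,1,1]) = 22.0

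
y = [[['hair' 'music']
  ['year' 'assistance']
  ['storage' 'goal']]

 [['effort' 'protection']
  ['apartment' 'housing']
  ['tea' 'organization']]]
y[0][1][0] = 'year'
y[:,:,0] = [['hair', 'year', 'storage'], ['effort', 'apartment', 'tea']]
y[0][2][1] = 'goal'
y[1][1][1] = 'housing'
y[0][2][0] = 'storage'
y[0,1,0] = 'year'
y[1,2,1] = 'organization'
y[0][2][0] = 'storage'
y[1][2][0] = 'tea'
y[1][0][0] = 'effort'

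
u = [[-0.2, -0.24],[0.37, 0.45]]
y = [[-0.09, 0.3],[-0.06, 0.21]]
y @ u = [[0.13,0.16], [0.09,0.11]]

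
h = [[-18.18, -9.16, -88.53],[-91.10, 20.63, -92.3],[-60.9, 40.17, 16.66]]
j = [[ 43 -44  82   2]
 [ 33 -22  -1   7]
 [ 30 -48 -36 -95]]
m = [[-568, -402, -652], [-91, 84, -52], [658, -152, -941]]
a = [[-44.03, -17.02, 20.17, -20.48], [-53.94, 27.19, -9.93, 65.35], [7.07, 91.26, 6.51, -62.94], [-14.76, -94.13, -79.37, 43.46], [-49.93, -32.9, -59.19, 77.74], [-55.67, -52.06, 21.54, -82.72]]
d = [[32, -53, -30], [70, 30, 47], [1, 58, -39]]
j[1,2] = -1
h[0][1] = -9.16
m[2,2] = -941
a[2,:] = [7.07, 91.26, 6.51, -62.94]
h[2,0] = -60.9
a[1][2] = -9.93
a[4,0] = -49.93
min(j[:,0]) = 30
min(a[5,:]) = -82.72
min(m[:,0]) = -568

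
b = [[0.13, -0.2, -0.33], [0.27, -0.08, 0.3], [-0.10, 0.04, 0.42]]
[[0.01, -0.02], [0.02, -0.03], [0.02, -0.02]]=b @ [[-0.02, 0.02],[-0.17, 0.21],[0.05, -0.06]]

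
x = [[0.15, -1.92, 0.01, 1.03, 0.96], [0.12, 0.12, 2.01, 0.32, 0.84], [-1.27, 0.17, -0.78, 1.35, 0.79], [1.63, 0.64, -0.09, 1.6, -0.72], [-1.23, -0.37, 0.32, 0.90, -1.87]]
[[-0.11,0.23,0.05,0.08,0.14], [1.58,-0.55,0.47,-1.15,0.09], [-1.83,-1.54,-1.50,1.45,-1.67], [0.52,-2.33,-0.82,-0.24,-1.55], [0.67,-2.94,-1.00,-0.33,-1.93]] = x @[[0.38, 0.37, 0.33, -0.3, 0.38], [-0.21, -0.46, -0.30, 0.18, -0.4], [0.99, -0.35, 0.29, -0.72, 0.05], [-0.13, -1.35, -0.66, 0.18, -1.02], [-0.46, 0.71, 0.11, 0.3, 0.38]]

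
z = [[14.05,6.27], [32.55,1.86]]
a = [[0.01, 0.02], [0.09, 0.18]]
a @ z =[[0.79,0.10], [7.12,0.9]]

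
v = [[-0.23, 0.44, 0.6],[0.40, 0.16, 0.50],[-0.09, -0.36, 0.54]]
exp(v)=[[0.83, 0.29, 0.83], [0.35, 1.12, 0.84], [-0.19, -0.53, 1.52]]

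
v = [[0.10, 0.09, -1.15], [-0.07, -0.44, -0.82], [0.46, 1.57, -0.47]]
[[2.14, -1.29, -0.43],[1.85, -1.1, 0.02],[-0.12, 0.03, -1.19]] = v @ [[0.34,  0.30,  0.99], [-0.74,  0.28,  -0.93], [-1.89,  1.17,  0.39]]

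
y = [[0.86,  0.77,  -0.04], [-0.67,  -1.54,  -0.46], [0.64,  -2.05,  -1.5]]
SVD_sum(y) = [[0.00,0.57,0.32], [-0.0,-1.37,-0.76], [-0.0,-2.20,-1.22]] + [[0.85, 0.20, -0.37], [-0.68, -0.16, 0.29], [0.64, 0.15, -0.28]] + [[0.01,-0.01,0.01], [0.01,-0.01,0.01], [-0.0,0.00,-0.00]]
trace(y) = -2.18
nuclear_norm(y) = 4.47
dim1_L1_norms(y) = [1.67, 2.67, 4.19]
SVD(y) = [[-0.22, -0.68, -0.71], [0.52, 0.53, -0.67], [0.83, -0.51, 0.23]] @ diag([3.0403629559809633, 1.4085942847373285, 0.01884772941330026]) @ [[-0.0, -0.87, -0.48], [-0.9, -0.21, 0.39], [-0.44, 0.43, -0.79]]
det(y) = 0.08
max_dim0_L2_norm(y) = 2.68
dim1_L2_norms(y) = [1.16, 1.74, 2.62]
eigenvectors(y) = [[-0.65, -0.39, -0.08],[0.39, 0.44, 0.40],[-0.65, -0.81, 0.91]]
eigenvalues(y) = [0.36, -0.09, -2.45]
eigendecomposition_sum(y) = [[0.74,0.43,-0.12], [-0.44,-0.26,0.07], [0.74,0.43,-0.12]] + [[0.09, 0.1, -0.03], [-0.1, -0.11, 0.04], [0.19, 0.20, -0.07]] + [[0.03,0.24,0.12], [-0.13,-1.17,-0.57], [-0.29,-2.68,-1.31]]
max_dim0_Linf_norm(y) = 2.05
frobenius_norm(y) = 3.35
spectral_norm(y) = 3.04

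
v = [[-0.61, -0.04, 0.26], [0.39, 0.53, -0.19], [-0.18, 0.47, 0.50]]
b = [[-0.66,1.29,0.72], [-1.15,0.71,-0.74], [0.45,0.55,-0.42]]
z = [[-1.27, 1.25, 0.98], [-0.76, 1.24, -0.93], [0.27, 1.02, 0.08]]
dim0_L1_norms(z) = [2.3, 3.51, 1.99]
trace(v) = 0.42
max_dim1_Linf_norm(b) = 1.29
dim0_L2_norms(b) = [1.4, 1.57, 1.11]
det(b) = -1.81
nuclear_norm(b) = 3.89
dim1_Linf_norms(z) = [1.27, 1.24, 1.02]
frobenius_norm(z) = 2.87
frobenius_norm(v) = 1.19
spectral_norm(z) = 2.39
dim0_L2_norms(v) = [0.75, 0.71, 0.59]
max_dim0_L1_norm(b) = 2.55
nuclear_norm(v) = 1.85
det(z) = -2.66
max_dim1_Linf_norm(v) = 0.61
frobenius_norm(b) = 2.38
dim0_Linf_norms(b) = [1.15, 1.29, 0.74]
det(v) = -0.14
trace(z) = 0.05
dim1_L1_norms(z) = [3.5, 2.93, 1.37]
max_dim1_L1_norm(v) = 1.15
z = v + b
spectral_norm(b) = 1.91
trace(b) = -0.37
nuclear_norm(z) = 4.57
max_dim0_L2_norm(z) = 2.03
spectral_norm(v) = 0.90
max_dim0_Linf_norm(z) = 1.27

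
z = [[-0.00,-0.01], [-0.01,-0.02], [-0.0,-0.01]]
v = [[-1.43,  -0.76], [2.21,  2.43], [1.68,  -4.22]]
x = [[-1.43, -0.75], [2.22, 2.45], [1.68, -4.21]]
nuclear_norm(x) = 8.06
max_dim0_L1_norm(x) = 7.41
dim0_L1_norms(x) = [5.33, 7.41]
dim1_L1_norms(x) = [2.18, 4.67, 5.89]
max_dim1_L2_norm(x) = 4.53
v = z + x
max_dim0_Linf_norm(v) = 4.22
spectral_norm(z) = 0.03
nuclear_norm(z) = 0.03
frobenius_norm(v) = 5.83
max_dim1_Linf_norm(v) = 4.22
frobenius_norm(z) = 0.03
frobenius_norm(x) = 5.84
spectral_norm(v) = 4.93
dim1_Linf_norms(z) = [0.01, 0.02, 0.01]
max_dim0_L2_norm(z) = 0.02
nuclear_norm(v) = 8.05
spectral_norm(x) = 4.93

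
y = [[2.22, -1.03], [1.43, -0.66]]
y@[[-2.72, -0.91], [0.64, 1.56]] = [[-6.7, -3.63], [-4.31, -2.33]]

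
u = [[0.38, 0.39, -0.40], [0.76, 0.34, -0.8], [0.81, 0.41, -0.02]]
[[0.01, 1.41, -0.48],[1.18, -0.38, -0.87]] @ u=[[0.69, 0.29, -1.12], [-0.55, -0.03, -0.15]]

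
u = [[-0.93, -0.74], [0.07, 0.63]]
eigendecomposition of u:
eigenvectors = [[-1.0, 0.44],[0.05, -0.9]]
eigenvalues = [-0.9, 0.6]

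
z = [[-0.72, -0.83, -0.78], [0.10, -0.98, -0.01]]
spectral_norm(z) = 1.50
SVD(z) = [[-0.86, -0.50], [-0.50, 0.86]] @ diag([1.5010894050390011, 0.730020957287979]) @ [[0.38, 0.81, 0.45], [0.62, -0.59, 0.53]]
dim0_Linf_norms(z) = [0.72, 0.98, 0.78]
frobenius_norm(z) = 1.67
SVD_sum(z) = [[-0.49, -1.05, -0.59], [-0.29, -0.61, -0.34]] + [[-0.23, 0.22, -0.19], [0.39, -0.37, 0.33]]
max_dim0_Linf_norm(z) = 0.98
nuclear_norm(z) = 2.23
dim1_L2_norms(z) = [1.35, 0.99]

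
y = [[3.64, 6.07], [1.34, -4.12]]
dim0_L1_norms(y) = [4.98, 10.19]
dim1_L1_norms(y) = [9.71, 5.46]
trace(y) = -0.48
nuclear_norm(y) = 10.73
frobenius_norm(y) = 8.30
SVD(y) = [[-0.9,0.44], [0.44,0.90]] @ diag([7.7419786419370915, 2.9876858448956636]) @ [[-0.35, -0.94], [0.94, -0.35]]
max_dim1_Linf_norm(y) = 6.07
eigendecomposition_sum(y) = [[4.13, 2.88],[0.64, 0.44]] + [[-0.49, 3.19], [0.7, -4.56]]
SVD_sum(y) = [[2.41,6.52], [-1.18,-3.19]] + [[1.23, -0.45], [2.52, -0.93]]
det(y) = -23.13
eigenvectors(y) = [[0.99, -0.57], [0.15, 0.82]]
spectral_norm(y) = 7.74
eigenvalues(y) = [4.58, -5.06]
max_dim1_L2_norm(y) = 7.08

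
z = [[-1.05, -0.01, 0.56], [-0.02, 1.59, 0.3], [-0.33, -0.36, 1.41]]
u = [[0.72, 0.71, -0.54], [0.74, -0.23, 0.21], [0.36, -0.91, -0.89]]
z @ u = [[-0.56, -1.25, 0.07], [1.27, -0.65, 0.08], [0.00, -1.43, -1.15]]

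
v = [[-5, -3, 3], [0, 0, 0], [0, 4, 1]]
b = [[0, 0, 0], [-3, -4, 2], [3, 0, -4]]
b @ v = [[0, 0, 0], [15, 17, -7], [-15, -25, 5]]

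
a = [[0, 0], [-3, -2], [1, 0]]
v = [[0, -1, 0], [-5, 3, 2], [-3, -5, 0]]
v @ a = [[3, 2], [-7, -6], [15, 10]]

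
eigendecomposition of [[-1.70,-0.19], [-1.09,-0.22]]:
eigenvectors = [[-0.83, 0.12], [-0.56, -0.99]]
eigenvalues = [-1.83, -0.09]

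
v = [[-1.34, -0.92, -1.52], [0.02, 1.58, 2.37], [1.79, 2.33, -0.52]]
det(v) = 8.82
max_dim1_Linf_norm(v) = 2.37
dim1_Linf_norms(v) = [1.52, 2.37, 2.33]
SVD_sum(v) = [[-0.94, -1.50, -1.04],  [1.08, 1.72, 1.20],  [1.04, 1.65, 1.14]] + [[0.18, 0.11, -0.32], [-0.72, -0.43, 1.27], [0.91, 0.55, -1.62]] + [[-0.57, 0.47, -0.16], [-0.35, 0.29, -0.1], [-0.16, 0.13, -0.05]]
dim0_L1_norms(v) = [3.15, 4.83, 4.41]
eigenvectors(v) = [[0.23+0.54j, (0.23-0.54j), 0.34+0.00j], [(-0.45-0.15j), -0.45+0.15j, (-0.84+0j)], [0.65+0.00j, (0.65-0j), (-0.41+0j)]]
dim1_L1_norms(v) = [3.78, 3.97, 4.64]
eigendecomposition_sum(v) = [[(-0.54+0.97j), (0.01+0.59j), (-0.48-0.39j)], [(-0.3-0.84j), -0.36-0.30j, (0.49-0.08j)], [(0.74+0.96j), 0.60+0.24j, (-0.6+0.31j)]] + [[(-0.54-0.97j), (0.01-0.59j), (-0.48+0.39j)], [(-0.3+0.84j), -0.36+0.30j, 0.49+0.08j], [(0.74-0.96j), (0.6-0.24j), (-0.6-0.31j)]] + [[-0.25+0.00j, (-0.94+0j), -0.57+0.00j],[(0.62-0j), (2.31-0j), 1.39-0.00j],[0.31-0.00j, (1.13-0j), 0.68-0.00j]]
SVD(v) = [[-0.53,0.15,0.83], [0.61,-0.61,0.50], [0.59,0.78,0.23]] @ diag([3.8619795791073037, 2.493253075400706, 0.9155887901034482]) @ [[0.46, 0.73, 0.51], [0.47, 0.28, -0.84], [-0.75, 0.62, -0.21]]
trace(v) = -0.28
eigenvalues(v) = [(-1.51+0.97j), (-1.51-0.97j), (2.74+0j)]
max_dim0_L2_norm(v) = 2.96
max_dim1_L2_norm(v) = 2.98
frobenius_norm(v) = 4.69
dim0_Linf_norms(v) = [1.79, 2.33, 2.37]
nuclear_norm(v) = 7.27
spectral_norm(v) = 3.86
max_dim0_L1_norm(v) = 4.83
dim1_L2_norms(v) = [2.23, 2.85, 2.98]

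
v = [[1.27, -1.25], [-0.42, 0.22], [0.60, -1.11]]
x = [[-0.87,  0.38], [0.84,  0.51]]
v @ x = [[-2.15, -0.15],[0.55, -0.05],[-1.45, -0.34]]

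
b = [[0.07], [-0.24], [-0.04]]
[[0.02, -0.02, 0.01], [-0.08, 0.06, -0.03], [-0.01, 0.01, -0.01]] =b@[[0.32, -0.25, 0.14]]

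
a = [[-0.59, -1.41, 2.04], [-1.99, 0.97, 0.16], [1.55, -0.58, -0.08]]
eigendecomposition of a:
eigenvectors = [[0.79, 0.59, 0.35], [0.47, -0.66, 0.71], [-0.40, 0.48, 0.61]]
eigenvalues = [-2.47, 2.64, 0.13]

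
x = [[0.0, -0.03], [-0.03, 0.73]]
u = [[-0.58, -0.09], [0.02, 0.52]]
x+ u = [[-0.58, -0.12],  [-0.01, 1.25]]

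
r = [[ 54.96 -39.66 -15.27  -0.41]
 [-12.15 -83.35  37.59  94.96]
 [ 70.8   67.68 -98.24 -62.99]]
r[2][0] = 70.8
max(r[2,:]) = 70.8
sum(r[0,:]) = -0.3799999999999953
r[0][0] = 54.96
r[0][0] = 54.96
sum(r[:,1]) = -55.329999999999984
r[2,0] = 70.8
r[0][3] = -0.41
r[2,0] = 70.8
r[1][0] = -12.15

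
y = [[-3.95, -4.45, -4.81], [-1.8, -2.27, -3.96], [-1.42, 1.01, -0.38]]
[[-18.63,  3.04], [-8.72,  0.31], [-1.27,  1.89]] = y @ [[2.48,-1.50], [2.17,-0.01], [-0.17,0.61]]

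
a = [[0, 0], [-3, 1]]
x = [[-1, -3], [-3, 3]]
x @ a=[[9, -3], [-9, 3]]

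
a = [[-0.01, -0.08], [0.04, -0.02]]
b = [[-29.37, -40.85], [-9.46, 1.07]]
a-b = [[29.36, 40.77],  [9.50, -1.09]]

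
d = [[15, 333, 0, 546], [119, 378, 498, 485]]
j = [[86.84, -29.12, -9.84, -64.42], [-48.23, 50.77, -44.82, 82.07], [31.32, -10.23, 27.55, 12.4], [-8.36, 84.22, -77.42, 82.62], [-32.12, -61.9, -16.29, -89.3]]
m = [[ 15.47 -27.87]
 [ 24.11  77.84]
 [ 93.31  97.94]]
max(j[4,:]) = -16.29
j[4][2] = -16.29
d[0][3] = 546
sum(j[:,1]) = 33.74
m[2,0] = 93.31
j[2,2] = 27.55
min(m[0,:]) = -27.87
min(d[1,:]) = 119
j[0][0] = 86.84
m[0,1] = -27.87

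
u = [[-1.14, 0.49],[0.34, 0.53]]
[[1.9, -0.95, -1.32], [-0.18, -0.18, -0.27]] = u @ [[-1.42, 0.54, 0.74], [0.57, -0.68, -0.98]]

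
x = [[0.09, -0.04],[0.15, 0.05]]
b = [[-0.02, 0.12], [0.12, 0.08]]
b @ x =[[0.02, 0.01], [0.02, -0.00]]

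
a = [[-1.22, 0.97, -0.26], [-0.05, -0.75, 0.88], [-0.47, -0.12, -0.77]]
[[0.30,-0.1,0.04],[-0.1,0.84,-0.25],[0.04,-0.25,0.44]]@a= [[-0.38, 0.36, -0.2],[0.20, -0.7, 0.96],[-0.24, 0.17, -0.57]]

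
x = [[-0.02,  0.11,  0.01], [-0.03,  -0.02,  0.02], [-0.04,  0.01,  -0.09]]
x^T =[[-0.02,-0.03,-0.04], [0.11,-0.02,0.01], [0.01,0.02,-0.09]]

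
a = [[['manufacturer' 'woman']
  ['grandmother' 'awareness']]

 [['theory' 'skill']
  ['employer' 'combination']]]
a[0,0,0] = 'manufacturer'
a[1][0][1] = 'skill'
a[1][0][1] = 'skill'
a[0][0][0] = 'manufacturer'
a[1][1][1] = 'combination'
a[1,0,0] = 'theory'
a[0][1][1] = 'awareness'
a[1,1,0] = 'employer'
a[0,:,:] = [['manufacturer', 'woman'], ['grandmother', 'awareness']]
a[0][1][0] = 'grandmother'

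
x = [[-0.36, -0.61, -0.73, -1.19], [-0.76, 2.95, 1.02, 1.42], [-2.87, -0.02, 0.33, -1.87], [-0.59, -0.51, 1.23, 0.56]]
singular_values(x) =[3.8, 3.47, 1.6, 0.0]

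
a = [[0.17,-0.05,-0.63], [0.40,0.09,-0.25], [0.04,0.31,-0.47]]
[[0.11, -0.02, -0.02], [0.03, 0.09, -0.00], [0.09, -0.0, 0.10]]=a@ [[-0.04, 0.27, -0.09], [0.01, 0.1, 0.32], [-0.19, 0.09, -0.01]]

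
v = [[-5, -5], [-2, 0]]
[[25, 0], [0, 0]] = v@[[0, 0], [-5, 0]]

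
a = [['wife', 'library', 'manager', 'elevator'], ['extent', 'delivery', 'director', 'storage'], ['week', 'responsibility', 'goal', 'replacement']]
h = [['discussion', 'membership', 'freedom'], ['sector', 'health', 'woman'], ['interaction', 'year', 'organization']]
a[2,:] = ['week', 'responsibility', 'goal', 'replacement']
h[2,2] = 'organization'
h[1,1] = 'health'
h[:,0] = ['discussion', 'sector', 'interaction']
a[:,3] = ['elevator', 'storage', 'replacement']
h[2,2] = 'organization'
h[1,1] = 'health'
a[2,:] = ['week', 'responsibility', 'goal', 'replacement']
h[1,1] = 'health'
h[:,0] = ['discussion', 'sector', 'interaction']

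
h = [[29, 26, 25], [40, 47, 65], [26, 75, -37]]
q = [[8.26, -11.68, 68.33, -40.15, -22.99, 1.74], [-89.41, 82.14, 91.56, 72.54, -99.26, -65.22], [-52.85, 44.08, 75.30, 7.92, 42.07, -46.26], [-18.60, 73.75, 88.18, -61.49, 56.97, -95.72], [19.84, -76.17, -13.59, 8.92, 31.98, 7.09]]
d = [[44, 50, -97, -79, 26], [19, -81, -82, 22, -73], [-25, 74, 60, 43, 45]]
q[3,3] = -61.49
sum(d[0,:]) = -56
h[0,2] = 25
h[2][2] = -37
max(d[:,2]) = 60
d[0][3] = -79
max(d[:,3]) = 43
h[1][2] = 65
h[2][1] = 75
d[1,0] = 19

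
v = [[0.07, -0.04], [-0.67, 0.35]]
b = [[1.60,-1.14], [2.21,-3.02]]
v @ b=[[0.02, 0.04], [-0.3, -0.29]]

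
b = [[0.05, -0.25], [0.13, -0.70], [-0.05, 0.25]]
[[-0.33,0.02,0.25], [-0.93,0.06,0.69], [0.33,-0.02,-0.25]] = b @[[-0.87, 0.05, 0.65], [1.16, -0.07, -0.87]]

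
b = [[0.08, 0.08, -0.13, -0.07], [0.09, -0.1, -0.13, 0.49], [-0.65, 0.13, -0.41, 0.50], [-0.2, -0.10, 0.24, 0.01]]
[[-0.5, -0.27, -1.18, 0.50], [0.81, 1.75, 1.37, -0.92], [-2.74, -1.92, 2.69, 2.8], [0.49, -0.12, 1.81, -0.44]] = b@[[3.2, 4.19, -3.31, -3.25], [0.67, 1.57, 0.87, 0.80], [4.88, 3.46, 4.94, -4.13], [2.5, 4.04, 4.9, -2.22]]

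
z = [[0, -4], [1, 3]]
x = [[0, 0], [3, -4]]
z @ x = [[-12, 16], [9, -12]]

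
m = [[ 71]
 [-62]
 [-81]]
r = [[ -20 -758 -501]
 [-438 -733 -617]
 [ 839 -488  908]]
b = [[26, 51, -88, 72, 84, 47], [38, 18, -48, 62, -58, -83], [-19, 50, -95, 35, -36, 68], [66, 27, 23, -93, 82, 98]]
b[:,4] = [84, -58, -36, 82]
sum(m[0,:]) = 71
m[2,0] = -81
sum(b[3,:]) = 203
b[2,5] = 68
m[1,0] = -62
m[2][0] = -81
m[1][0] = -62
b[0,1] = 51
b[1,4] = -58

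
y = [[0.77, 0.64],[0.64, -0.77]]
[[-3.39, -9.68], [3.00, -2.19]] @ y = [[-8.81, 5.28], [0.91, 3.61]]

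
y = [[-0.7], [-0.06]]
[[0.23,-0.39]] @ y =[[-0.14]]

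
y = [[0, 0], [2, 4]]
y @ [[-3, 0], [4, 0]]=[[0, 0], [10, 0]]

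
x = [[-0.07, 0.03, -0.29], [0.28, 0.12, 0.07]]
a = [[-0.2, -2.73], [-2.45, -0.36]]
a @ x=[[-0.75, -0.33, -0.13], [0.07, -0.12, 0.69]]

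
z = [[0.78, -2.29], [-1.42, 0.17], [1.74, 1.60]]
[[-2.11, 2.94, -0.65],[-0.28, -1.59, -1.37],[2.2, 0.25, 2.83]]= z@ [[0.32, 1.01, 1.04], [1.03, -0.94, 0.64]]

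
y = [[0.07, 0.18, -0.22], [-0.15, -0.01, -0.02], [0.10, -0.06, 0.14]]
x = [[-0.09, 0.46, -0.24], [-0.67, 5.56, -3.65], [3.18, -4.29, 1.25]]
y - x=[[0.16, -0.28, 0.02],  [0.52, -5.57, 3.63],  [-3.08, 4.23, -1.11]]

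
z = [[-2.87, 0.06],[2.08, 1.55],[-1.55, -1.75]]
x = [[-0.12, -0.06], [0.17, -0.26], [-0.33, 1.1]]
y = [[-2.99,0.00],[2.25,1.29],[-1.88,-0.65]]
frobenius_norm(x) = 1.20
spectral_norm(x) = 1.19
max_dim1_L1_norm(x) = 1.43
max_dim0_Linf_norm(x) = 1.1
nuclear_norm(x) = 1.34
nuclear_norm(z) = 5.86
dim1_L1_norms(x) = [0.18, 0.43, 1.43]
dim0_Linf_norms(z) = [2.87, 1.75]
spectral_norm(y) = 4.31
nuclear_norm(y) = 5.34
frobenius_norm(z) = 4.52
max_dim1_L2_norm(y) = 2.99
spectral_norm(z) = 4.21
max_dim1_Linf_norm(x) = 1.1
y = z + x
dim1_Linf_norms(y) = [2.99, 2.25, 1.88]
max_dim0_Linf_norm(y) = 2.99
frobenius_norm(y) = 4.43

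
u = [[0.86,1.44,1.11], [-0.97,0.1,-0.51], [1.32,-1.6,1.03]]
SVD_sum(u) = [[0.38,-0.25,0.30], [-0.70,0.46,-0.55], [1.56,-1.02,1.21]] + [[0.53, 1.7, 0.75], [-0.10, -0.33, -0.15], [-0.18, -0.57, -0.25]] + [[-0.05, -0.01, 0.06], [-0.16, -0.03, 0.18], [-0.06, -0.01, 0.07]]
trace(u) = 1.99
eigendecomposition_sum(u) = [[0.61+0.00j, -0.03+0.00j, 0.59+0.00j],[(-0.67+0j), (0.04+0j), (-0.65+0j)],[(1.6+0j), (-0.09+0j), 1.56+0.00j]] + [[(0.13+0.31j), (0.74+0.1j), 0.26-0.08j], [(-0.15+0.1j), (0.03+0.4j), 0.07+0.13j], [(-0.14-0.31j), -0.76-0.08j, -0.26+0.08j]] + [[(0.13-0.31j), (0.74-0.1j), (0.26+0.08j)], [-0.15-0.10j, 0.03-0.40j, (0.07-0.13j)], [(-0.14+0.31j), (-0.76+0.08j), -0.26-0.08j]]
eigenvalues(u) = [(2.2+0j), (-0.1+0.8j), (-0.1-0.8j)]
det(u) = 1.43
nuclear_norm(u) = 4.85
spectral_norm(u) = 2.50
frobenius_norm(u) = 3.26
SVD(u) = [[-0.22,0.93,-0.29], [0.4,-0.18,-0.90], [-0.89,-0.31,-0.34]] @ diag([2.499086012880448, 2.0730984208815038, 0.2764634470665569]) @ [[-0.70, 0.46, -0.55], [0.27, 0.88, 0.39], [0.66, 0.12, -0.74]]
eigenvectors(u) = [[-0.33+0.00j, 0.65+0.02j, (0.65-0.02j)], [(0.36+0j), 0.07+0.35j, (0.07-0.35j)], [(-0.87+0j), (-0.67+0j), (-0.67-0j)]]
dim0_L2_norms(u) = [1.85, 2.15, 1.6]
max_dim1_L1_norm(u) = 3.95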